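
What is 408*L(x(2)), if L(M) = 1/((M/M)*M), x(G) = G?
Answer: 204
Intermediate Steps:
L(M) = 1/M (L(M) = 1/(1*M) = 1/M)
408*L(x(2)) = 408/2 = 408*(½) = 204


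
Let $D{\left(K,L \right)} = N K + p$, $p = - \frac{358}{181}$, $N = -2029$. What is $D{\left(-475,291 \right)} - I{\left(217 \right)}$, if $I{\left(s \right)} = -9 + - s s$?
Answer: $\frac{182967655}{181} \approx 1.0109 \cdot 10^{6}$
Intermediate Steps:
$p = - \frac{358}{181}$ ($p = \left(-358\right) \frac{1}{181} = - \frac{358}{181} \approx -1.9779$)
$I{\left(s \right)} = -9 - s^{2}$
$D{\left(K,L \right)} = - \frac{358}{181} - 2029 K$ ($D{\left(K,L \right)} = - 2029 K - \frac{358}{181} = - \frac{358}{181} - 2029 K$)
$D{\left(-475,291 \right)} - I{\left(217 \right)} = \left(- \frac{358}{181} - -963775\right) - \left(-9 - 217^{2}\right) = \left(- \frac{358}{181} + 963775\right) - \left(-9 - 47089\right) = \frac{174442917}{181} - \left(-9 - 47089\right) = \frac{174442917}{181} - -47098 = \frac{174442917}{181} + 47098 = \frac{182967655}{181}$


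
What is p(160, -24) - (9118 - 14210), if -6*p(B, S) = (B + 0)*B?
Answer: 2476/3 ≈ 825.33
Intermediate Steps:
p(B, S) = -B**2/6 (p(B, S) = -(B + 0)*B/6 = -B*B/6 = -B**2/6)
p(160, -24) - (9118 - 14210) = -1/6*160**2 - (9118 - 14210) = -1/6*25600 - 1*(-5092) = -12800/3 + 5092 = 2476/3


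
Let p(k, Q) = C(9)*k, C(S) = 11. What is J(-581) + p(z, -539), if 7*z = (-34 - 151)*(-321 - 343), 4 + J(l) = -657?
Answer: 1346613/7 ≈ 1.9237e+5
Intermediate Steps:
J(l) = -661 (J(l) = -4 - 657 = -661)
z = 122840/7 (z = ((-34 - 151)*(-321 - 343))/7 = (-185*(-664))/7 = (1/7)*122840 = 122840/7 ≈ 17549.)
p(k, Q) = 11*k
J(-581) + p(z, -539) = -661 + 11*(122840/7) = -661 + 1351240/7 = 1346613/7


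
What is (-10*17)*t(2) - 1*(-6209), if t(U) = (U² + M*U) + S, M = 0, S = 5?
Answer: 4679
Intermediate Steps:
t(U) = 5 + U² (t(U) = (U² + 0*U) + 5 = (U² + 0) + 5 = U² + 5 = 5 + U²)
(-10*17)*t(2) - 1*(-6209) = (-10*17)*(5 + 2²) - 1*(-6209) = -170*(5 + 4) + 6209 = -170*9 + 6209 = -1530 + 6209 = 4679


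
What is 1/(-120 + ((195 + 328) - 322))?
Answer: 1/81 ≈ 0.012346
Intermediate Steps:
1/(-120 + ((195 + 328) - 322)) = 1/(-120 + (523 - 322)) = 1/(-120 + 201) = 1/81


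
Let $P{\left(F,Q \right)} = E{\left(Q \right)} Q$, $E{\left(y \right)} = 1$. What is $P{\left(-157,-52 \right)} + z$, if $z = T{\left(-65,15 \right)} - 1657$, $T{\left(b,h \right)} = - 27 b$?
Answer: $46$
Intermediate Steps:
$P{\left(F,Q \right)} = Q$ ($P{\left(F,Q \right)} = 1 Q = Q$)
$z = 98$ ($z = \left(-27\right) \left(-65\right) - 1657 = 1755 - 1657 = 98$)
$P{\left(-157,-52 \right)} + z = -52 + 98 = 46$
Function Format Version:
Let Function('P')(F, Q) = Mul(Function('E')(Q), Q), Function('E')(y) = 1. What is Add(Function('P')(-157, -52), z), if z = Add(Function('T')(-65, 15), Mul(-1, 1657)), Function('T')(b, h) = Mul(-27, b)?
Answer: 46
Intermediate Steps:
Function('P')(F, Q) = Q (Function('P')(F, Q) = Mul(1, Q) = Q)
z = 98 (z = Add(Mul(-27, -65), Mul(-1, 1657)) = Add(1755, -1657) = 98)
Add(Function('P')(-157, -52), z) = Add(-52, 98) = 46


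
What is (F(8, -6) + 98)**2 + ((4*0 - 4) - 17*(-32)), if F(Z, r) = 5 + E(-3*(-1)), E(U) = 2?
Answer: 11565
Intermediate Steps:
F(Z, r) = 7 (F(Z, r) = 5 + 2 = 7)
(F(8, -6) + 98)**2 + ((4*0 - 4) - 17*(-32)) = (7 + 98)**2 + ((4*0 - 4) - 17*(-32)) = 105**2 + ((0 - 4) + 544) = 11025 + (-4 + 544) = 11025 + 540 = 11565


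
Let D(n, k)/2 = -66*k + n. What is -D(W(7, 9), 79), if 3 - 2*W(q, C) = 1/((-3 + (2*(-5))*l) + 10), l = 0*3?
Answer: 72976/7 ≈ 10425.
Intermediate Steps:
l = 0
W(q, C) = 10/7 (W(q, C) = 3/2 - 1/(2*((-3 + (2*(-5))*0) + 10)) = 3/2 - 1/(2*((-3 - 10*0) + 10)) = 3/2 - 1/(2*((-3 + 0) + 10)) = 3/2 - 1/(2*(-3 + 10)) = 3/2 - ½/7 = 3/2 - ½*⅐ = 3/2 - 1/14 = 10/7)
D(n, k) = -132*k + 2*n (D(n, k) = 2*(-66*k + n) = 2*(n - 66*k) = -132*k + 2*n)
-D(W(7, 9), 79) = -(-132*79 + 2*(10/7)) = -(-10428 + 20/7) = -1*(-72976/7) = 72976/7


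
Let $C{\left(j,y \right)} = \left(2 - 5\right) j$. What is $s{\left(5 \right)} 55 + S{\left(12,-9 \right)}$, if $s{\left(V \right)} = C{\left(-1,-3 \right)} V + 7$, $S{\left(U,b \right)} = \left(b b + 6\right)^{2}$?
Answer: $8779$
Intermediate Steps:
$C{\left(j,y \right)} = - 3 j$
$S{\left(U,b \right)} = \left(6 + b^{2}\right)^{2}$ ($S{\left(U,b \right)} = \left(b^{2} + 6\right)^{2} = \left(6 + b^{2}\right)^{2}$)
$s{\left(V \right)} = 7 + 3 V$ ($s{\left(V \right)} = \left(-3\right) \left(-1\right) V + 7 = 3 V + 7 = 7 + 3 V$)
$s{\left(5 \right)} 55 + S{\left(12,-9 \right)} = \left(7 + 3 \cdot 5\right) 55 + \left(6 + \left(-9\right)^{2}\right)^{2} = \left(7 + 15\right) 55 + \left(6 + 81\right)^{2} = 22 \cdot 55 + 87^{2} = 1210 + 7569 = 8779$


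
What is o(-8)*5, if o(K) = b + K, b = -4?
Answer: -60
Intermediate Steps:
o(K) = -4 + K
o(-8)*5 = (-4 - 8)*5 = -12*5 = -60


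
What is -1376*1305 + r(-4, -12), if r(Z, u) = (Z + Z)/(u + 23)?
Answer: -19752488/11 ≈ -1.7957e+6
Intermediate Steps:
r(Z, u) = 2*Z/(23 + u) (r(Z, u) = (2*Z)/(23 + u) = 2*Z/(23 + u))
-1376*1305 + r(-4, -12) = -1376*1305 + 2*(-4)/(23 - 12) = -1795680 + 2*(-4)/11 = -1795680 + 2*(-4)*(1/11) = -1795680 - 8/11 = -19752488/11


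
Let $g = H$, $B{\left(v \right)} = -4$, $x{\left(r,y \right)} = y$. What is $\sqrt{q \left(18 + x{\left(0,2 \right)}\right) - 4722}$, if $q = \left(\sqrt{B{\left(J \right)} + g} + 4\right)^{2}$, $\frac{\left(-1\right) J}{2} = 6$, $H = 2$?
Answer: $\sqrt{-4442 + 160 i \sqrt{2}} \approx 1.697 + 66.67 i$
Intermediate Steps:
$J = -12$ ($J = \left(-2\right) 6 = -12$)
$g = 2$
$q = \left(4 + i \sqrt{2}\right)^{2}$ ($q = \left(\sqrt{-4 + 2} + 4\right)^{2} = \left(\sqrt{-2} + 4\right)^{2} = \left(i \sqrt{2} + 4\right)^{2} = \left(4 + i \sqrt{2}\right)^{2} \approx 14.0 + 11.314 i$)
$\sqrt{q \left(18 + x{\left(0,2 \right)}\right) - 4722} = \sqrt{\left(4 + i \sqrt{2}\right)^{2} \left(18 + 2\right) - 4722} = \sqrt{\left(4 + i \sqrt{2}\right)^{2} \cdot 20 - 4722} = \sqrt{20 \left(4 + i \sqrt{2}\right)^{2} - 4722} = \sqrt{-4722 + 20 \left(4 + i \sqrt{2}\right)^{2}}$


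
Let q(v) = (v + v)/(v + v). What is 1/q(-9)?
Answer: 1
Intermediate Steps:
q(v) = 1 (q(v) = (2*v)/((2*v)) = (2*v)*(1/(2*v)) = 1)
1/q(-9) = 1/1 = 1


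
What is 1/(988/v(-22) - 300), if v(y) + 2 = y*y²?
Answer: -5325/1597994 ≈ -0.0033323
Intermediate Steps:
v(y) = -2 + y³ (v(y) = -2 + y*y² = -2 + y³)
1/(988/v(-22) - 300) = 1/(988/(-2 + (-22)³) - 300) = 1/(988/(-2 - 10648) - 300) = 1/(988/(-10650) - 300) = 1/(988*(-1/10650) - 300) = 1/(-494/5325 - 300) = 1/(-1597994/5325) = -5325/1597994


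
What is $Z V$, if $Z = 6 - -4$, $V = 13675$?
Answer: $136750$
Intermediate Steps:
$Z = 10$ ($Z = 6 + 4 = 10$)
$Z V = 10 \cdot 13675 = 136750$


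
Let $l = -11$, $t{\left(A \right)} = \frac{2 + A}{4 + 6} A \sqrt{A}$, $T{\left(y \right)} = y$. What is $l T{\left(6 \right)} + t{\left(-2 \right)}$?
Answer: $-66$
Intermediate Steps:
$t{\left(A \right)} = A^{\frac{3}{2}} \left(\frac{1}{5} + \frac{A}{10}\right)$ ($t{\left(A \right)} = \frac{2 + A}{10} A^{\frac{3}{2}} = \left(2 + A\right) \frac{1}{10} A^{\frac{3}{2}} = \left(\frac{1}{5} + \frac{A}{10}\right) A^{\frac{3}{2}} = A^{\frac{3}{2}} \left(\frac{1}{5} + \frac{A}{10}\right)$)
$l T{\left(6 \right)} + t{\left(-2 \right)} = \left(-11\right) 6 + \frac{\left(-2\right)^{\frac{3}{2}} \left(2 - 2\right)}{10} = -66 + \frac{1}{10} \left(- 2 i \sqrt{2}\right) 0 = -66 + 0 = -66$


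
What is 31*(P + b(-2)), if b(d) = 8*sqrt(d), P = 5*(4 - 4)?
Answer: 248*I*sqrt(2) ≈ 350.73*I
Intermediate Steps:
P = 0 (P = 5*0 = 0)
31*(P + b(-2)) = 31*(0 + 8*sqrt(-2)) = 31*(0 + 8*(I*sqrt(2))) = 31*(0 + 8*I*sqrt(2)) = 31*(8*I*sqrt(2)) = 248*I*sqrt(2)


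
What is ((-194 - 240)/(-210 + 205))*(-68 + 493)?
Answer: 36890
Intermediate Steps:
((-194 - 240)/(-210 + 205))*(-68 + 493) = -434/(-5)*425 = -434*(-1/5)*425 = (434/5)*425 = 36890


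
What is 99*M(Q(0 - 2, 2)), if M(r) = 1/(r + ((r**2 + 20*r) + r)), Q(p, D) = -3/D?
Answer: -132/41 ≈ -3.2195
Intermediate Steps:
M(r) = 1/(r**2 + 22*r) (M(r) = 1/(r + (r**2 + 21*r)) = 1/(r**2 + 22*r))
99*M(Q(0 - 2, 2)) = 99*(1/(((-3/2))*(22 - 3/2))) = 99*(1/(((-3*1/2))*(22 - 3*1/2))) = 99*(1/((-3/2)*(22 - 3/2))) = 99*(-2/(3*41/2)) = 99*(-2/3*2/41) = 99*(-4/123) = -132/41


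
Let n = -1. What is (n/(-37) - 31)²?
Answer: 1313316/1369 ≈ 959.33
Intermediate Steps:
(n/(-37) - 31)² = (-1/(-37) - 31)² = (-1*(-1/37) - 31)² = (1/37 - 31)² = (-1146/37)² = 1313316/1369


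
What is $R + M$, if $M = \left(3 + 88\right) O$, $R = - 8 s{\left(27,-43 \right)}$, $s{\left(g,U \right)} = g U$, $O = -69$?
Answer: $3009$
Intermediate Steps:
$s{\left(g,U \right)} = U g$
$R = 9288$ ($R = - 8 \left(\left(-43\right) 27\right) = \left(-8\right) \left(-1161\right) = 9288$)
$M = -6279$ ($M = \left(3 + 88\right) \left(-69\right) = 91 \left(-69\right) = -6279$)
$R + M = 9288 - 6279 = 3009$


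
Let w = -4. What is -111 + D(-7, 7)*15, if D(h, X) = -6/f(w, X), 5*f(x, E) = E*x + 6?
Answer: -996/11 ≈ -90.545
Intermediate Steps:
f(x, E) = 6/5 + E*x/5 (f(x, E) = (E*x + 6)/5 = (6 + E*x)/5 = 6/5 + E*x/5)
D(h, X) = -6/(6/5 - 4*X/5) (D(h, X) = -6/(6/5 + (⅕)*X*(-4)) = -6/(6/5 - 4*X/5))
-111 + D(-7, 7)*15 = -111 + (15/(-3 + 2*7))*15 = -111 + (15/(-3 + 14))*15 = -111 + (15/11)*15 = -111 + 225/11 = -996/11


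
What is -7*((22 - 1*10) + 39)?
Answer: -357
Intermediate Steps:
-7*((22 - 1*10) + 39) = -7*((22 - 10) + 39) = -7*(12 + 39) = -7*51 = -357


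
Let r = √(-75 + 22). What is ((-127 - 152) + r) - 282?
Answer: -561 + I*√53 ≈ -561.0 + 7.2801*I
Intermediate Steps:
r = I*√53 (r = √(-53) = I*√53 ≈ 7.2801*I)
((-127 - 152) + r) - 282 = ((-127 - 152) + I*√53) - 282 = (-279 + I*√53) - 282 = -561 + I*√53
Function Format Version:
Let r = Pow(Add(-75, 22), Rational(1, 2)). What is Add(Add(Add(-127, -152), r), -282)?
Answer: Add(-561, Mul(I, Pow(53, Rational(1, 2)))) ≈ Add(-561.00, Mul(7.2801, I))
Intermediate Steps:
r = Mul(I, Pow(53, Rational(1, 2))) (r = Pow(-53, Rational(1, 2)) = Mul(I, Pow(53, Rational(1, 2))) ≈ Mul(7.2801, I))
Add(Add(Add(-127, -152), r), -282) = Add(Add(Add(-127, -152), Mul(I, Pow(53, Rational(1, 2)))), -282) = Add(Add(-279, Mul(I, Pow(53, Rational(1, 2)))), -282) = Add(-561, Mul(I, Pow(53, Rational(1, 2))))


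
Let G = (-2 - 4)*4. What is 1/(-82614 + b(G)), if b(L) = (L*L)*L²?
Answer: 1/249162 ≈ 4.0135e-6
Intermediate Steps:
G = -24 (G = -6*4 = -24)
b(L) = L⁴ (b(L) = L²*L² = L⁴)
1/(-82614 + b(G)) = 1/(-82614 + (-24)⁴) = 1/(-82614 + 331776) = 1/249162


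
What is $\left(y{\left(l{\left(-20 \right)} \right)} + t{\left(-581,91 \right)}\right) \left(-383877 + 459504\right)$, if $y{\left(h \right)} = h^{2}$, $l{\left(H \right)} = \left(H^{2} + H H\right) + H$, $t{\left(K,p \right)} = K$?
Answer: $45967527513$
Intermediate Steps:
$l{\left(H \right)} = H + 2 H^{2}$ ($l{\left(H \right)} = \left(H^{2} + H^{2}\right) + H = 2 H^{2} + H = H + 2 H^{2}$)
$\left(y{\left(l{\left(-20 \right)} \right)} + t{\left(-581,91 \right)}\right) \left(-383877 + 459504\right) = \left(\left(- 20 \left(1 + 2 \left(-20\right)\right)\right)^{2} - 581\right) \left(-383877 + 459504\right) = \left(\left(- 20 \left(1 - 40\right)\right)^{2} - 581\right) 75627 = \left(\left(\left(-20\right) \left(-39\right)\right)^{2} - 581\right) 75627 = \left(780^{2} - 581\right) 75627 = \left(608400 - 581\right) 75627 = 607819 \cdot 75627 = 45967527513$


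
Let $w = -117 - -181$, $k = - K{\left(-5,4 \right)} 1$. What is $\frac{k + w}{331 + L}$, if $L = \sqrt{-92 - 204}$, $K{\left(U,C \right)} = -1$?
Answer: $\frac{21515}{109857} - \frac{130 i \sqrt{74}}{109857} \approx 0.19585 - 0.01018 i$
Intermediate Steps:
$L = 2 i \sqrt{74}$ ($L = \sqrt{-296} = 2 i \sqrt{74} \approx 17.205 i$)
$k = 1$ ($k = \left(-1\right) \left(-1\right) 1 = 1 \cdot 1 = 1$)
$w = 64$ ($w = -117 + 181 = 64$)
$\frac{k + w}{331 + L} = \frac{1 + 64}{331 + 2 i \sqrt{74}} = \frac{65}{331 + 2 i \sqrt{74}}$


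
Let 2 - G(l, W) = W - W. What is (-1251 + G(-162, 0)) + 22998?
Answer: 21749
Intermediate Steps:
G(l, W) = 2 (G(l, W) = 2 - (W - W) = 2 - 1*0 = 2 + 0 = 2)
(-1251 + G(-162, 0)) + 22998 = (-1251 + 2) + 22998 = -1249 + 22998 = 21749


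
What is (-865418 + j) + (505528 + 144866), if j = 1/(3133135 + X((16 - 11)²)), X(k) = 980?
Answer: -673909943759/3134115 ≈ -2.1502e+5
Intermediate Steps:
j = 1/3134115 (j = 1/(3133135 + 980) = 1/3134115 ≈ 3.1907e-7)
(-865418 + j) + (505528 + 144866) = (-865418 + 1/3134115) + (505528 + 144866) = -2712319535069/3134115 + 650394 = -673909943759/3134115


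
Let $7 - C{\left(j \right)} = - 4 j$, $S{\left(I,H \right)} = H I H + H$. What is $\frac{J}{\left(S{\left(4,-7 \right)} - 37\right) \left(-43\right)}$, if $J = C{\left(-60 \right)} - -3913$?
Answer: $- \frac{460}{817} \approx -0.56304$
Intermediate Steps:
$S{\left(I,H \right)} = H + I H^{2}$ ($S{\left(I,H \right)} = I H^{2} + H = H + I H^{2}$)
$C{\left(j \right)} = 7 + 4 j$ ($C{\left(j \right)} = 7 - - 4 j = 7 + 4 j$)
$J = 3680$ ($J = \left(7 + 4 \left(-60\right)\right) - -3913 = \left(7 - 240\right) + 3913 = -233 + 3913 = 3680$)
$\frac{J}{\left(S{\left(4,-7 \right)} - 37\right) \left(-43\right)} = \frac{3680}{\left(- 7 \left(1 - 28\right) - 37\right) \left(-43\right)} = \frac{3680}{\left(\left(-7\right) \left(-27\right) - 37\right) \left(-43\right)} = \frac{3680}{\left(189 - 37\right) \left(-43\right)} = \frac{3680}{152 \left(-43\right)} = \frac{3680}{-6536} = 3680 \left(- \frac{1}{6536}\right) = - \frac{460}{817}$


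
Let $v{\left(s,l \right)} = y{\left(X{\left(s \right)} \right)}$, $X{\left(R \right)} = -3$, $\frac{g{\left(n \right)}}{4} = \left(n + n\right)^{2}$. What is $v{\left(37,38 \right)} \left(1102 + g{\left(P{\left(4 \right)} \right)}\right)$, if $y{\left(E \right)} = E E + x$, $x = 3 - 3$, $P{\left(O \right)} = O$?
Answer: $12222$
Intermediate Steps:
$g{\left(n \right)} = 16 n^{2}$ ($g{\left(n \right)} = 4 \left(n + n\right)^{2} = 4 \left(2 n\right)^{2} = 4 \cdot 4 n^{2} = 16 n^{2}$)
$x = 0$ ($x = 3 - 3 = 0$)
$y{\left(E \right)} = E^{2}$ ($y{\left(E \right)} = E E + 0 = E^{2} + 0 = E^{2}$)
$v{\left(s,l \right)} = 9$ ($v{\left(s,l \right)} = \left(-3\right)^{2} = 9$)
$v{\left(37,38 \right)} \left(1102 + g{\left(P{\left(4 \right)} \right)}\right) = 9 \left(1102 + 16 \cdot 4^{2}\right) = 9 \left(1102 + 16 \cdot 16\right) = 9 \left(1102 + 256\right) = 9 \cdot 1358 = 12222$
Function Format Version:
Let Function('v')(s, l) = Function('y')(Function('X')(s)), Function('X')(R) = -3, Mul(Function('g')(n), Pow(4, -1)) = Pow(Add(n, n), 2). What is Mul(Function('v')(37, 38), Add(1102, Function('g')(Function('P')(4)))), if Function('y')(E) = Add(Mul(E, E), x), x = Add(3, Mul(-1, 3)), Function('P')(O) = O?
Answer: 12222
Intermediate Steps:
Function('g')(n) = Mul(16, Pow(n, 2)) (Function('g')(n) = Mul(4, Pow(Add(n, n), 2)) = Mul(4, Pow(Mul(2, n), 2)) = Mul(4, Mul(4, Pow(n, 2))) = Mul(16, Pow(n, 2)))
x = 0 (x = Add(3, -3) = 0)
Function('y')(E) = Pow(E, 2) (Function('y')(E) = Add(Mul(E, E), 0) = Add(Pow(E, 2), 0) = Pow(E, 2))
Function('v')(s, l) = 9 (Function('v')(s, l) = Pow(-3, 2) = 9)
Mul(Function('v')(37, 38), Add(1102, Function('g')(Function('P')(4)))) = Mul(9, Add(1102, Mul(16, Pow(4, 2)))) = Mul(9, Add(1102, Mul(16, 16))) = Mul(9, Add(1102, 256)) = Mul(9, 1358) = 12222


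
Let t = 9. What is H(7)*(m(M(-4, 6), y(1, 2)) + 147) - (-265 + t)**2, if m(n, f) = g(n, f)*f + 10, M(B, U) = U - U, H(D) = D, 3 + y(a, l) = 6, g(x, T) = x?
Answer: -64437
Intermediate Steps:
y(a, l) = 3 (y(a, l) = -3 + 6 = 3)
M(B, U) = 0
m(n, f) = 10 + f*n (m(n, f) = n*f + 10 = f*n + 10 = 10 + f*n)
H(7)*(m(M(-4, 6), y(1, 2)) + 147) - (-265 + t)**2 = 7*((10 + 3*0) + 147) - (-265 + 9)**2 = 7*((10 + 0) + 147) - 1*(-256)**2 = 7*(10 + 147) - 1*65536 = 7*157 - 65536 = 1099 - 65536 = -64437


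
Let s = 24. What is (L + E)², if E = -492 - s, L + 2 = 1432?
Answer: 835396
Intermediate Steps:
L = 1430 (L = -2 + 1432 = 1430)
E = -516 (E = -492 - 1*24 = -492 - 24 = -516)
(L + E)² = (1430 - 516)² = 914² = 835396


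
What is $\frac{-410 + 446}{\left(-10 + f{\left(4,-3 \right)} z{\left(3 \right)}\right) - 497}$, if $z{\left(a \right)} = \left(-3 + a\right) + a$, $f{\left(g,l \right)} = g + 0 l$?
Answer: $- \frac{4}{55} \approx -0.072727$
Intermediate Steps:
$f{\left(g,l \right)} = g$ ($f{\left(g,l \right)} = g + 0 = g$)
$z{\left(a \right)} = -3 + 2 a$
$\frac{-410 + 446}{\left(-10 + f{\left(4,-3 \right)} z{\left(3 \right)}\right) - 497} = \frac{-410 + 446}{\left(-10 + 4 \left(-3 + 2 \cdot 3\right)\right) - 497} = \frac{36}{\left(-10 + 4 \left(-3 + 6\right)\right) - 497} = \frac{36}{\left(-10 + 4 \cdot 3\right) - 497} = \frac{36}{\left(-10 + 12\right) - 497} = \frac{36}{2 - 497} = \frac{36}{-495} = 36 \left(- \frac{1}{495}\right) = - \frac{4}{55}$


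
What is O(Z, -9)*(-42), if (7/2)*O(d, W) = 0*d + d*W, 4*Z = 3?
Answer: 81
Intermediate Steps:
Z = ¾ (Z = (¼)*3 = ¾ ≈ 0.75000)
O(d, W) = 2*W*d/7 (O(d, W) = 2*(0*d + d*W)/7 = 2*(0 + W*d)/7 = 2*(W*d)/7 = 2*W*d/7)
O(Z, -9)*(-42) = ((2/7)*(-9)*(¾))*(-42) = -27/14*(-42) = 81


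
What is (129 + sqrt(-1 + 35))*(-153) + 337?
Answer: -19400 - 153*sqrt(34) ≈ -20292.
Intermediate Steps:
(129 + sqrt(-1 + 35))*(-153) + 337 = (129 + sqrt(34))*(-153) + 337 = (-19737 - 153*sqrt(34)) + 337 = -19400 - 153*sqrt(34)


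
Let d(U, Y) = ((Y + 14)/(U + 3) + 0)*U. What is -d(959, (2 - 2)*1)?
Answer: -6713/481 ≈ -13.956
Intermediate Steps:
d(U, Y) = U*(14 + Y)/(3 + U) (d(U, Y) = ((14 + Y)/(3 + U) + 0)*U = ((14 + Y)/(3 + U))*U = U*(14 + Y)/(3 + U))
-d(959, (2 - 2)*1) = -959*(14 + (2 - 2)*1)/(3 + 959) = -959*(14 + 0*1)/962 = -959*(14 + 0)/962 = -959*14/962 = -1*6713/481 = -6713/481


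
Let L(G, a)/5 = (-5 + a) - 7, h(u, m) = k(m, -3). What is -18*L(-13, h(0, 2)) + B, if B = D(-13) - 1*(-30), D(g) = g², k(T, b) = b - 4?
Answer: 1909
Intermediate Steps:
k(T, b) = -4 + b
h(u, m) = -7 (h(u, m) = -4 - 3 = -7)
L(G, a) = -60 + 5*a (L(G, a) = 5*((-5 + a) - 7) = 5*(-12 + a) = -60 + 5*a)
B = 199 (B = (-13)² - 1*(-30) = 169 + 30 = 199)
-18*L(-13, h(0, 2)) + B = -18*(-60 + 5*(-7)) + 199 = -18*(-60 - 35) + 199 = -18*(-95) + 199 = 1710 + 199 = 1909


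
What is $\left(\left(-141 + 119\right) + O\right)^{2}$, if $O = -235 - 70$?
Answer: $106929$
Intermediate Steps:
$O = -305$ ($O = -235 - 70 = -305$)
$\left(\left(-141 + 119\right) + O\right)^{2} = \left(\left(-141 + 119\right) - 305\right)^{2} = \left(-22 - 305\right)^{2} = \left(-327\right)^{2} = 106929$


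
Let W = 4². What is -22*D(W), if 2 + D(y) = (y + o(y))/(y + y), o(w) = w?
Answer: 22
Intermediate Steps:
W = 16
D(y) = -1 (D(y) = -2 + (y + y)/(y + y) = -2 + (2*y)/((2*y)) = -2 + (2*y)*(1/(2*y)) = -2 + 1 = -1)
-22*D(W) = -22*(-1) = 22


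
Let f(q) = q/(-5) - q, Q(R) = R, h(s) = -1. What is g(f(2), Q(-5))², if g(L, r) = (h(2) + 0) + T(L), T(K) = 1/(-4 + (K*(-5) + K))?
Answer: 529/784 ≈ 0.67474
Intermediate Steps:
T(K) = 1/(-4 - 4*K) (T(K) = 1/(-4 + (-5*K + K)) = 1/(-4 - 4*K))
f(q) = -6*q/5 (f(q) = q*(-⅕) - q = -q/5 - q = -6*q/5)
g(L, r) = -1 - 1/(4 + 4*L) (g(L, r) = (-1 + 0) - 1/(4 + 4*L) = -1 - 1/(4 + 4*L))
g(f(2), Q(-5))² = ((-5/4 - (-6)*2/5)/(1 - 6/5*2))² = ((-5/4 - 1*(-12/5))/(1 - 12/5))² = ((-5/4 + 12/5)/(-7/5))² = (-5/7*23/20)² = (-23/28)² = 529/784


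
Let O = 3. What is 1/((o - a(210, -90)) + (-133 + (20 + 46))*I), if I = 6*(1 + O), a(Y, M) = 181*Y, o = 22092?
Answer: -1/17526 ≈ -5.7058e-5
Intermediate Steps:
I = 24 (I = 6*(1 + 3) = 6*4 = 24)
1/((o - a(210, -90)) + (-133 + (20 + 46))*I) = 1/((22092 - 181*210) + (-133 + (20 + 46))*24) = 1/((22092 - 1*38010) + (-133 + 66)*24) = 1/((22092 - 38010) - 67*24) = 1/(-15918 - 1608) = 1/(-17526) = -1/17526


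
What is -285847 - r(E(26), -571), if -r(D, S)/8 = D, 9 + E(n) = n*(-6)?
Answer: -287167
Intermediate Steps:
E(n) = -9 - 6*n (E(n) = -9 + n*(-6) = -9 - 6*n)
r(D, S) = -8*D
-285847 - r(E(26), -571) = -285847 - (-8)*(-9 - 6*26) = -285847 - (-8)*(-9 - 156) = -285847 - (-8)*(-165) = -285847 - 1*1320 = -285847 - 1320 = -287167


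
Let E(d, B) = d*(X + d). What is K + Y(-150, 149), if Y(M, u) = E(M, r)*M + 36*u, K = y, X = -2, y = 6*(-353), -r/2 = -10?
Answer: -3416754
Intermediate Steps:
r = 20 (r = -2*(-10) = 20)
y = -2118
K = -2118
E(d, B) = d*(-2 + d)
Y(M, u) = 36*u + M²*(-2 + M) (Y(M, u) = (M*(-2 + M))*M + 36*u = M²*(-2 + M) + 36*u = 36*u + M²*(-2 + M))
K + Y(-150, 149) = -2118 + (36*149 + (-150)²*(-2 - 150)) = -2118 + (5364 + 22500*(-152)) = -2118 + (5364 - 3420000) = -2118 - 3414636 = -3416754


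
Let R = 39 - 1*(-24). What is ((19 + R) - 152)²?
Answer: 4900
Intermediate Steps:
R = 63 (R = 39 + 24 = 63)
((19 + R) - 152)² = ((19 + 63) - 152)² = (82 - 152)² = (-70)² = 4900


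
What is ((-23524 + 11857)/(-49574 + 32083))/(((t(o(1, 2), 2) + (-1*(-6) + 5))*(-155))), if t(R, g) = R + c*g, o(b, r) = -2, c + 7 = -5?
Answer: 3889/13555525 ≈ 0.00028689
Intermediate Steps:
c = -12 (c = -7 - 5 = -12)
t(R, g) = R - 12*g
((-23524 + 11857)/(-49574 + 32083))/(((t(o(1, 2), 2) + (-1*(-6) + 5))*(-155))) = ((-23524 + 11857)/(-49574 + 32083))/((((-2 - 12*2) + (-1*(-6) + 5))*(-155))) = (-11667/(-17491))/((((-2 - 24) + (6 + 5))*(-155))) = (-11667*(-1/17491))/(((-26 + 11)*(-155))) = 11667/(17491*((-15*(-155)))) = (11667/17491)/2325 = (11667/17491)*(1/2325) = 3889/13555525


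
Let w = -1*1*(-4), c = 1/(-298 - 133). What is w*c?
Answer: -4/431 ≈ -0.0092807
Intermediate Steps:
c = -1/431 (c = 1/(-431) = -1/431 ≈ -0.0023202)
w = 4 (w = -1*(-4) = 4)
w*c = 4*(-1/431) = -4/431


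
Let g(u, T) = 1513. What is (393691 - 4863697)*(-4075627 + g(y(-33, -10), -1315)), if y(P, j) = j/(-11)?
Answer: 18211314024684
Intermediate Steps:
y(P, j) = -j/11 (y(P, j) = j*(-1/11) = -j/11)
(393691 - 4863697)*(-4075627 + g(y(-33, -10), -1315)) = (393691 - 4863697)*(-4075627 + 1513) = -4470006*(-4074114) = 18211314024684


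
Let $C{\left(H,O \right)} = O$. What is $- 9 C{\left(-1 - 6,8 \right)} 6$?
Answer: $-432$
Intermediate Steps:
$- 9 C{\left(-1 - 6,8 \right)} 6 = \left(-9\right) 8 \cdot 6 = \left(-72\right) 6 = -432$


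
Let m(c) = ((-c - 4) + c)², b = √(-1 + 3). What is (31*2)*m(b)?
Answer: 992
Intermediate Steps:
b = √2 ≈ 1.4142
m(c) = 16 (m(c) = ((-4 - c) + c)² = (-4)² = 16)
(31*2)*m(b) = (31*2)*16 = 62*16 = 992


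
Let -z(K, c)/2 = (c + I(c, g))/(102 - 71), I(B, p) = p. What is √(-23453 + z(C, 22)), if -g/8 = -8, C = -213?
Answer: I*√22543665/31 ≈ 153.16*I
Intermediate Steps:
g = 64 (g = -8*(-8) = 64)
z(K, c) = -128/31 - 2*c/31 (z(K, c) = -2*(c + 64)/(102 - 71) = -2*(64 + c)/31 = -2*(64/31 + c/31) = -128/31 - 2*c/31)
√(-23453 + z(C, 22)) = √(-23453 + (-128/31 - 2/31*22)) = √(-23453 + (-128/31 - 44/31)) = √(-23453 - 172/31) = √(-727215/31) = I*√22543665/31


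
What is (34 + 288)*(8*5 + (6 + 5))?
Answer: 16422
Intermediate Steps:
(34 + 288)*(8*5 + (6 + 5)) = 322*(40 + 11) = 322*51 = 16422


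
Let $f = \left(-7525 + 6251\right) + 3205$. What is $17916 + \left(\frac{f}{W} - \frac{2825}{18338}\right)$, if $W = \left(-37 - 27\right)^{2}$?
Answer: $\frac{672869228923}{37556224} \approx 17916.0$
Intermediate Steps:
$f = 1931$ ($f = -1274 + 3205 = 1931$)
$W = 4096$ ($W = \left(-64\right)^{2} = 4096$)
$17916 + \left(\frac{f}{W} - \frac{2825}{18338}\right) = 17916 + \left(\frac{1931}{4096} - \frac{2825}{18338}\right) = 17916 + \frac{11919739}{37556224} = \frac{672869228923}{37556224}$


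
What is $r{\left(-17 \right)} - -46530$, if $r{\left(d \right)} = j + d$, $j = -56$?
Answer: $46457$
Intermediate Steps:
$r{\left(d \right)} = -56 + d$
$r{\left(-17 \right)} - -46530 = \left(-56 - 17\right) - -46530 = -73 + 46530 = 46457$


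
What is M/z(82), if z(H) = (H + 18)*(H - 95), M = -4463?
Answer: 4463/1300 ≈ 3.4331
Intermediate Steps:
z(H) = (-95 + H)*(18 + H) (z(H) = (18 + H)*(-95 + H) = (-95 + H)*(18 + H))
M/z(82) = -4463/(-1710 + 82**2 - 77*82) = -4463/(-1710 + 6724 - 6314) = -4463/(-1300) = -4463*(-1/1300) = 4463/1300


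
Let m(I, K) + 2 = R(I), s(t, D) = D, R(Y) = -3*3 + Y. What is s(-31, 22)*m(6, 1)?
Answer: -110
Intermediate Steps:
R(Y) = -9 + Y
m(I, K) = -11 + I (m(I, K) = -2 + (-9 + I) = -11 + I)
s(-31, 22)*m(6, 1) = 22*(-11 + 6) = 22*(-5) = -110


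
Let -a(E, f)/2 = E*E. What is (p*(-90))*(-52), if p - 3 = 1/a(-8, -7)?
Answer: 224055/16 ≈ 14003.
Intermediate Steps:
a(E, f) = -2*E**2 (a(E, f) = -2*E*E = -2*E**2)
p = 383/128 (p = 3 + 1/(-2*(-8)**2) = 3 + 1/(-2*64) = 3 + 1/(-128) = 3 - 1/128 = 383/128 ≈ 2.9922)
(p*(-90))*(-52) = ((383/128)*(-90))*(-52) = -17235/64*(-52) = 224055/16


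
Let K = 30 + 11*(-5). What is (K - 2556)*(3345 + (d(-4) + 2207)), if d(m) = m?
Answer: -14319388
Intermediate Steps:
K = -25 (K = 30 - 55 = -25)
(K - 2556)*(3345 + (d(-4) + 2207)) = (-25 - 2556)*(3345 + (-4 + 2207)) = -2581*(3345 + 2203) = -2581*5548 = -14319388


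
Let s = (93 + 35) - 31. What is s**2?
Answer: 9409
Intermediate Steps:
s = 97 (s = 128 - 31 = 97)
s**2 = 97**2 = 9409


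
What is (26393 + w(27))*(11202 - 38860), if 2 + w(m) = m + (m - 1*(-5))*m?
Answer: -754565556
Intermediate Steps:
w(m) = -2 + m + m*(5 + m) (w(m) = -2 + (m + (m - 1*(-5))*m) = -2 + (m + (m + 5)*m) = -2 + (m + (5 + m)*m) = -2 + (m + m*(5 + m)) = -2 + m + m*(5 + m))
(26393 + w(27))*(11202 - 38860) = (26393 + (-2 + 27² + 6*27))*(11202 - 38860) = (26393 + (-2 + 729 + 162))*(-27658) = (26393 + 889)*(-27658) = 27282*(-27658) = -754565556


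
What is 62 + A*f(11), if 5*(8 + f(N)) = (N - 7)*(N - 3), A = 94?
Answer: -442/5 ≈ -88.400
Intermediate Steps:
f(N) = -8 + (-7 + N)*(-3 + N)/5 (f(N) = -8 + ((N - 7)*(N - 3))/5 = -8 + ((-7 + N)*(-3 + N))/5 = -8 + (-7 + N)*(-3 + N)/5)
62 + A*f(11) = 62 + 94*(-19/5 - 2*11 + (⅕)*11²) = 62 + 94*(-19/5 - 22 + (⅕)*121) = 62 + 94*(-19/5 - 22 + 121/5) = 62 + 94*(-8/5) = 62 - 752/5 = -442/5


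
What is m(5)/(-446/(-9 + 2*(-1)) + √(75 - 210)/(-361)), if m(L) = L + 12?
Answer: 10869032042/25922948371 + 2227731*I*√15/25922948371 ≈ 0.41928 + 0.00033283*I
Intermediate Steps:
m(L) = 12 + L
m(5)/(-446/(-9 + 2*(-1)) + √(75 - 210)/(-361)) = (12 + 5)/(-446/(-9 + 2*(-1)) + √(75 - 210)/(-361)) = 17/(-446/(-9 - 2) + √(-135)*(-1/361)) = 17/(-446/(-11) + (3*I*√15)*(-1/361)) = 17/(-446*(-1/11) - 3*I*√15/361) = 17/(446/11 - 3*I*√15/361)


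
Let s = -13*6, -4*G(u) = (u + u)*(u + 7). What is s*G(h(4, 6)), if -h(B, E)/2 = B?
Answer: 312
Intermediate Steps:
h(B, E) = -2*B
G(u) = -u*(7 + u)/2 (G(u) = -(u + u)*(u + 7)/4 = -2*u*(7 + u)/4 = -u*(7 + u)/2)
s = -78
s*G(h(4, 6)) = -(-39)*(-2*4)*(7 - 2*4) = -(-39)*(-8)*(7 - 8) = -(-39)*(-8)*(-1) = -78*(-4) = 312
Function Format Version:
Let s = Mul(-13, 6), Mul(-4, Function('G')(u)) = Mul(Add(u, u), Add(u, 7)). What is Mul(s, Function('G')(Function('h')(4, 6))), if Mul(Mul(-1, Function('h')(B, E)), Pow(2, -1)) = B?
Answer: 312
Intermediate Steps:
Function('h')(B, E) = Mul(-2, B)
Function('G')(u) = Mul(Rational(-1, 2), u, Add(7, u)) (Function('G')(u) = Mul(Rational(-1, 4), Mul(Add(u, u), Add(u, 7))) = Mul(Rational(-1, 4), Mul(Mul(2, u), Add(7, u))) = Mul(Rational(-1, 4), Mul(2, u, Add(7, u))) = Mul(Rational(-1, 2), u, Add(7, u)))
s = -78
Mul(s, Function('G')(Function('h')(4, 6))) = Mul(-78, Mul(Rational(-1, 2), Mul(-2, 4), Add(7, Mul(-2, 4)))) = Mul(-78, Mul(Rational(-1, 2), -8, Add(7, -8))) = Mul(-78, Mul(Rational(-1, 2), -8, -1)) = Mul(-78, -4) = 312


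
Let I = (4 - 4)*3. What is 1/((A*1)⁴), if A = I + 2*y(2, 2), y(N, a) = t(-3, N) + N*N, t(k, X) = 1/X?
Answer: 1/6561 ≈ 0.00015242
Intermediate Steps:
y(N, a) = 1/N + N² (y(N, a) = 1/N + N*N = 1/N + N²)
I = 0 (I = 0*3 = 0)
A = 9 (A = 0 + 2*((1 + 2³)/2) = 0 + 2*((1 + 8)/2) = 0 + 2*((½)*9) = 0 + 2*(9/2) = 0 + 9 = 9)
1/((A*1)⁴) = 1/((9*1)⁴) = 1/(9⁴) = 1/6561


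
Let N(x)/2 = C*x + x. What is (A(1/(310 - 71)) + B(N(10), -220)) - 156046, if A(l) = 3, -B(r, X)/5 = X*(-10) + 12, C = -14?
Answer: -167103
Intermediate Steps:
N(x) = -26*x (N(x) = 2*(-14*x + x) = 2*(-13*x) = -26*x)
B(r, X) = -60 + 50*X (B(r, X) = -5*(X*(-10) + 12) = -5*(-10*X + 12) = -5*(12 - 10*X) = -60 + 50*X)
(A(1/(310 - 71)) + B(N(10), -220)) - 156046 = (3 + (-60 + 50*(-220))) - 156046 = (3 + (-60 - 11000)) - 156046 = (3 - 11060) - 156046 = -11057 - 156046 = -167103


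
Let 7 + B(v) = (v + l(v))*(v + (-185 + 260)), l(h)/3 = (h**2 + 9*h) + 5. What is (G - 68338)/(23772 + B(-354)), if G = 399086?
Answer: -7517/2320556 ≈ -0.0032393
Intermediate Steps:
l(h) = 15 + 3*h**2 + 27*h (l(h) = 3*((h**2 + 9*h) + 5) = 3*(5 + h**2 + 9*h) = 15 + 3*h**2 + 27*h)
B(v) = -7 + (75 + v)*(15 + 3*v**2 + 28*v) (B(v) = -7 + (v + (15 + 3*v**2 + 27*v))*(v + (-185 + 260)) = -7 + (15 + 3*v**2 + 28*v)*(v + 75) = -7 + (15 + 3*v**2 + 28*v)*(75 + v) = -7 + (75 + v)*(15 + 3*v**2 + 28*v))
(G - 68338)/(23772 + B(-354)) = (399086 - 68338)/(23772 + (1118 + 3*(-354)**3 + 253*(-354)**2 + 2115*(-354))) = 330748/(23772 + (1118 + 3*(-44361864) + 253*125316 - 748710)) = 330748/(23772 + (1118 - 133085592 + 31704948 - 748710)) = 330748/(23772 - 102128236) = 330748/(-102104464) = 330748*(-1/102104464) = -7517/2320556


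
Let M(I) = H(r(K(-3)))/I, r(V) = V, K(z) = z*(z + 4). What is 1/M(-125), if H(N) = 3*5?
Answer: -25/3 ≈ -8.3333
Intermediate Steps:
K(z) = z*(4 + z)
H(N) = 15
M(I) = 15/I
1/M(-125) = 1/(15/(-125)) = 1/(15*(-1/125)) = 1/(-3/25) = -25/3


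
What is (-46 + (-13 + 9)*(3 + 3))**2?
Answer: 4900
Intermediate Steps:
(-46 + (-13 + 9)*(3 + 3))**2 = (-46 - 4*6)**2 = (-46 - 24)**2 = (-70)**2 = 4900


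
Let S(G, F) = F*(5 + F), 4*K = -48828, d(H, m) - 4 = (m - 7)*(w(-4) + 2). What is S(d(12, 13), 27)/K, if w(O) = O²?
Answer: -288/4069 ≈ -0.070779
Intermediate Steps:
d(H, m) = -122 + 18*m (d(H, m) = 4 + (m - 7)*((-4)² + 2) = 4 + (-7 + m)*(16 + 2) = 4 + (-7 + m)*18 = 4 + (-126 + 18*m) = -122 + 18*m)
K = -12207 (K = (¼)*(-48828) = -12207)
S(d(12, 13), 27)/K = (27*(5 + 27))/(-12207) = (27*32)*(-1/12207) = 864*(-1/12207) = -288/4069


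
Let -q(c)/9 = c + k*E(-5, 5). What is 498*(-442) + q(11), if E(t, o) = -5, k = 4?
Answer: -220035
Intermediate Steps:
q(c) = 180 - 9*c (q(c) = -9*(c + 4*(-5)) = -9*(c - 20) = -9*(-20 + c) = 180 - 9*c)
498*(-442) + q(11) = 498*(-442) + (180 - 9*11) = -220116 + (180 - 99) = -220116 + 81 = -220035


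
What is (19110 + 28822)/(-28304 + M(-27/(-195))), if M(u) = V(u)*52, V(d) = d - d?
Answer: -11983/7076 ≈ -1.6935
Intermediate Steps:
V(d) = 0
M(u) = 0 (M(u) = 0*52 = 0)
(19110 + 28822)/(-28304 + M(-27/(-195))) = (19110 + 28822)/(-28304 + 0) = 47932/(-28304) = 47932*(-1/28304) = -11983/7076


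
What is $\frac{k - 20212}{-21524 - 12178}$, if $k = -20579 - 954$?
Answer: $\frac{13915}{11234} \approx 1.2387$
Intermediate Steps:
$k = -21533$ ($k = -20579 - 954 = -21533$)
$\frac{k - 20212}{-21524 - 12178} = \frac{-21533 - 20212}{-21524 - 12178} = - \frac{41745}{-33702} = \left(-41745\right) \left(- \frac{1}{33702}\right) = \frac{13915}{11234}$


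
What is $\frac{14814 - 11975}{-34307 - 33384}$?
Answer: $- \frac{2839}{67691} \approx -0.041941$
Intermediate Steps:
$\frac{14814 - 11975}{-34307 - 33384} = \frac{2839}{-67691} = 2839 \left(- \frac{1}{67691}\right) = - \frac{2839}{67691}$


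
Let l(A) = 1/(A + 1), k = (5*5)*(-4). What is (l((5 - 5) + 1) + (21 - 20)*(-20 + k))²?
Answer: 57121/4 ≈ 14280.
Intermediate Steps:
k = -100 (k = 25*(-4) = -100)
l(A) = 1/(1 + A)
(l((5 - 5) + 1) + (21 - 20)*(-20 + k))² = (1/(1 + ((5 - 5) + 1)) + (21 - 20)*(-20 - 100))² = (1/(1 + (0 + 1)) + 1*(-120))² = (1/(1 + 1) - 120)² = (1/2 - 120)² = (½ - 120)² = (-239/2)² = 57121/4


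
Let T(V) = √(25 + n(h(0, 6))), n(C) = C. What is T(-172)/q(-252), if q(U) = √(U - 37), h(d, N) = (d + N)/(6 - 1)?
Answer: -I*√655/85 ≈ -0.30109*I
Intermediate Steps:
h(d, N) = N/5 + d/5 (h(d, N) = (N + d)/5 = (N + d)*(⅕) = N/5 + d/5)
T(V) = √655/5 (T(V) = √(25 + ((⅕)*6 + (⅕)*0)) = √(25 + (6/5 + 0)) = √(25 + 6/5) = √(131/5) = √655/5)
q(U) = √(-37 + U)
T(-172)/q(-252) = (√655/5)/(√(-37 - 252)) = (√655/5)/(√(-289)) = (√655/5)/((17*I)) = (√655/5)*(-I/17) = -I*√655/85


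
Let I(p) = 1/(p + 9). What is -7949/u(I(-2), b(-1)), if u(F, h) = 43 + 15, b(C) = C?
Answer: -7949/58 ≈ -137.05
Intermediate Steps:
I(p) = 1/(9 + p)
u(F, h) = 58
-7949/u(I(-2), b(-1)) = -7949/58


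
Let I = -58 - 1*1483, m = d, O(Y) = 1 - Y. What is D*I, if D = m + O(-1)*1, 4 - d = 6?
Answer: 0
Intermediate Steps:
d = -2 (d = 4 - 1*6 = 4 - 6 = -2)
m = -2
I = -1541 (I = -58 - 1483 = -1541)
D = 0 (D = -2 + (1 - 1*(-1))*1 = -2 + (1 + 1)*1 = -2 + 2*1 = -2 + 2 = 0)
D*I = 0*(-1541) = 0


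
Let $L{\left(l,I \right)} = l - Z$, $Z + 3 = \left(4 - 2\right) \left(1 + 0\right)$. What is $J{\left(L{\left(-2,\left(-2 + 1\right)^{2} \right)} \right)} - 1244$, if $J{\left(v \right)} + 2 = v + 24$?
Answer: $-1223$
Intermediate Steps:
$Z = -1$ ($Z = -3 + \left(4 - 2\right) \left(1 + 0\right) = -3 + 2 \cdot 1 = -3 + 2 = -1$)
$L{\left(l,I \right)} = 1 + l$ ($L{\left(l,I \right)} = l - -1 = l + 1 = 1 + l$)
$J{\left(v \right)} = 22 + v$ ($J{\left(v \right)} = -2 + \left(v + 24\right) = -2 + \left(24 + v\right) = 22 + v$)
$J{\left(L{\left(-2,\left(-2 + 1\right)^{2} \right)} \right)} - 1244 = \left(22 + \left(1 - 2\right)\right) - 1244 = \left(22 - 1\right) - 1244 = 21 - 1244 = -1223$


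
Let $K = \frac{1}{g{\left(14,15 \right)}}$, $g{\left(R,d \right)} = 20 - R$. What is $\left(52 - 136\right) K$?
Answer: $-14$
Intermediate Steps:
$K = \frac{1}{6}$ ($K = \frac{1}{20 - 14} = \frac{1}{6} \approx 0.16667$)
$\left(52 - 136\right) K = \left(52 - 136\right) \frac{1}{6} = \left(-84\right) \frac{1}{6} = -14$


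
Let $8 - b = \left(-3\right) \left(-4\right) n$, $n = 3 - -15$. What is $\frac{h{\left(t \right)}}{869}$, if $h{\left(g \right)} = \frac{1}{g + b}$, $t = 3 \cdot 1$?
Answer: $- \frac{1}{178145} \approx -5.6134 \cdot 10^{-6}$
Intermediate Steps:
$n = 18$ ($n = 3 + 15 = 18$)
$t = 3$
$b = -208$ ($b = 8 - \left(-3\right) \left(-4\right) 18 = 8 - 12 \cdot 18 = 8 - 216 = -208$)
$h{\left(g \right)} = \frac{1}{-208 + g}$ ($h{\left(g \right)} = \frac{1}{g - 208} = \frac{1}{-208 + g}$)
$\frac{h{\left(t \right)}}{869} = \frac{1}{\left(-208 + 3\right) 869} = \frac{1}{-205} \cdot \frac{1}{869} = \left(- \frac{1}{205}\right) \frac{1}{869} = - \frac{1}{178145}$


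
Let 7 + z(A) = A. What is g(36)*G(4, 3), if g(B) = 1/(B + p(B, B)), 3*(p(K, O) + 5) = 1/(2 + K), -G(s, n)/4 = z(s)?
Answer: 1368/3535 ≈ 0.38699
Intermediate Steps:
z(A) = -7 + A
G(s, n) = 28 - 4*s (G(s, n) = -4*(-7 + s) = 28 - 4*s)
p(K, O) = -5 + 1/(3*(2 + K))
g(B) = 1/(B + (-29 - 15*B)/(3*(2 + B)))
g(36)*G(4, 3) = (3*(2 + 36)/(-29 - 9*36 + 3*36**2))*(28 - 4*4) = (3*38/(-29 - 324 + 3*1296))*(28 - 16) = (3*38/(-29 - 324 + 3888))*12 = (3*38/3535)*12 = (3*(1/3535)*38)*12 = (114/3535)*12 = 1368/3535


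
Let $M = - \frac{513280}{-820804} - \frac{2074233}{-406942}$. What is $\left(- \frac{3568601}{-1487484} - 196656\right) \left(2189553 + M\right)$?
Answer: $- \frac{53483865916538245316591701297}{124212210617739528} \approx -4.3058 \cdot 10^{11}$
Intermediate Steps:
$M = \frac{477853483273}{83504905342}$ ($M = \left(-513280\right) \left(- \frac{1}{820804}\right) - - \frac{2074233}{406942} = \frac{128320}{205201} + \frac{2074233}{406942} = \frac{477853483273}{83504905342} \approx 5.7225$)
$\left(- \frac{3568601}{-1487484} - 196656\right) \left(2189553 + M\right) = \left(- \frac{3568601}{-1487484} - 196656\right) \left(2189553 + \frac{477853483273}{83504905342}\right) = \left(\left(-3568601\right) \left(- \frac{1}{1487484}\right) - 196656\right) \frac{182838893859775399}{83504905342} = \left(\frac{3568601}{1487484} - 196656\right) \frac{182838893859775399}{83504905342} = \left(- \frac{292519084903}{1487484}\right) \frac{182838893859775399}{83504905342} = - \frac{53483865916538245316591701297}{124212210617739528}$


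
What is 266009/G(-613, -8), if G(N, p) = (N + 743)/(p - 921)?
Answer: -247122361/130 ≈ -1.9009e+6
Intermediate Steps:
G(N, p) = (743 + N)/(-921 + p)
266009/G(-613, -8) = 266009/(((743 - 613)/(-921 - 8))) = 266009/((130/(-929))) = 266009/((-1/929*130)) = 266009/(-130/929) = 266009*(-929/130) = -247122361/130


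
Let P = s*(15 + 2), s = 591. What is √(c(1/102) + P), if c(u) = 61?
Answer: 38*√7 ≈ 100.54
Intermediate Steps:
P = 10047 (P = 591*(15 + 2) = 591*17 = 10047)
√(c(1/102) + P) = √(61 + 10047) = √10108 = 38*√7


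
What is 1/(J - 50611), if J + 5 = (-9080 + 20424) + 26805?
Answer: -1/12467 ≈ -8.0212e-5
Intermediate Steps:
J = 38144 (J = -5 + ((-9080 + 20424) + 26805) = -5 + (11344 + 26805) = -5 + 38149 = 38144)
1/(J - 50611) = 1/(38144 - 50611) = 1/(-12467) = -1/12467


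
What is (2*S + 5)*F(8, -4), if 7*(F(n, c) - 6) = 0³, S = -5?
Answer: -30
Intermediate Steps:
F(n, c) = 6 (F(n, c) = 6 + (⅐)*0³ = 6 + (⅐)*0 = 6 + 0 = 6)
(2*S + 5)*F(8, -4) = (2*(-5) + 5)*6 = (-10 + 5)*6 = -5*6 = -30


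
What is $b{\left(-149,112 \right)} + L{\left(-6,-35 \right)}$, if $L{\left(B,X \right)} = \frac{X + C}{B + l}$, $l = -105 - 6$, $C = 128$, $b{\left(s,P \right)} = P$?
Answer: $\frac{4337}{39} \approx 111.21$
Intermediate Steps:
$l = -111$ ($l = -105 - 6 = -111$)
$L{\left(B,X \right)} = \frac{128 + X}{-111 + B}$ ($L{\left(B,X \right)} = \frac{X + 128}{B - 111} = \frac{128 + X}{-111 + B}$)
$b{\left(-149,112 \right)} + L{\left(-6,-35 \right)} = 112 + \frac{128 - 35}{-111 - 6} = 112 + \frac{1}{-117} \cdot 93 = 112 - \frac{31}{39} = \frac{4337}{39}$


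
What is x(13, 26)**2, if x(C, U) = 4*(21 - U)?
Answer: 400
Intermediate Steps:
x(C, U) = 84 - 4*U
x(13, 26)**2 = (84 - 4*26)**2 = (84 - 104)**2 = (-20)**2 = 400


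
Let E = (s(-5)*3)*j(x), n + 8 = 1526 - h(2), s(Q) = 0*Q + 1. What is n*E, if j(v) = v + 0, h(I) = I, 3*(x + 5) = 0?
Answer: -22740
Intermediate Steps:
x = -5 (x = -5 + (⅓)*0 = -5 + 0 = -5)
s(Q) = 1 (s(Q) = 0 + 1 = 1)
j(v) = v
n = 1516 (n = -8 + (1526 - 1*2) = -8 + (1526 - 2) = -8 + 1524 = 1516)
E = -15 (E = (1*3)*(-5) = 3*(-5) = -15)
n*E = 1516*(-15) = -22740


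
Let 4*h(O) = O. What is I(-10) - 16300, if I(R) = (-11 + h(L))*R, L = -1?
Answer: -32375/2 ≈ -16188.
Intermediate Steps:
h(O) = O/4
I(R) = -45*R/4 (I(R) = (-11 + (1/4)*(-1))*R = (-11 - 1/4)*R = -45*R/4)
I(-10) - 16300 = -45/4*(-10) - 16300 = 225/2 - 16300 = -32375/2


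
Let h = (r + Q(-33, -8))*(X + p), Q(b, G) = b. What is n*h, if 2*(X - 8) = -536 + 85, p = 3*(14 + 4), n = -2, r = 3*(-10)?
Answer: -20601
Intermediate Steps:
r = -30
p = 54 (p = 3*18 = 54)
X = -435/2 (X = 8 + (-536 + 85)/2 = 8 + (1/2)*(-451) = 8 - 451/2 = -435/2 ≈ -217.50)
h = 20601/2 (h = (-30 - 33)*(-435/2 + 54) = -63*(-327/2) = 20601/2 ≈ 10301.)
n*h = -2*20601/2 = -20601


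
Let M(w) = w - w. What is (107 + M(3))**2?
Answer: 11449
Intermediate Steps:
M(w) = 0
(107 + M(3))**2 = (107 + 0)**2 = 107**2 = 11449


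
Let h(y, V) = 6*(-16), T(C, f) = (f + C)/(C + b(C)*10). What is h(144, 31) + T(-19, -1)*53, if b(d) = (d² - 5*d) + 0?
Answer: -436996/4541 ≈ -96.233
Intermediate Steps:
b(d) = d² - 5*d
T(C, f) = (C + f)/(C + 10*C*(-5 + C)) (T(C, f) = (f + C)/(C + (C*(-5 + C))*10) = (C + f)/(C + 10*C*(-5 + C)))
h(y, V) = -96
h(144, 31) + T(-19, -1)*53 = -96 + ((-19 - 1)/((-19)*(-49 + 10*(-19))))*53 = -96 - 1/19*(-20)/(-49 - 190)*53 = -96 - 1/19*(-20)/(-239)*53 = -96 - 1/19*(-1/239)*(-20)*53 = -96 - 20/4541*53 = -96 - 1060/4541 = -436996/4541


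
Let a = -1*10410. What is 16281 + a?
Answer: 5871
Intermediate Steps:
a = -10410
16281 + a = 16281 - 10410 = 5871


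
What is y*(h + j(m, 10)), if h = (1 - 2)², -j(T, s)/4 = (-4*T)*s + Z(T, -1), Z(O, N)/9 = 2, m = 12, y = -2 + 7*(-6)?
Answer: -81356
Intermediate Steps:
y = -44 (y = -2 - 42 = -44)
Z(O, N) = 18 (Z(O, N) = 9*2 = 18)
j(T, s) = -72 + 16*T*s (j(T, s) = -4*((-4*T)*s + 18) = -4*(-4*T*s + 18) = -4*(18 - 4*T*s) = -72 + 16*T*s)
h = 1 (h = (-1)² = 1)
y*(h + j(m, 10)) = -44*(1 + (-72 + 16*12*10)) = -44*(1 + (-72 + 1920)) = -44*(1 + 1848) = -44*1849 = -81356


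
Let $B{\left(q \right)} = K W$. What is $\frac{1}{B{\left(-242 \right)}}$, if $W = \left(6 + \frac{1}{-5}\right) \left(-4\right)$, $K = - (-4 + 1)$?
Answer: $- \frac{5}{348} \approx -0.014368$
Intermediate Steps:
$K = 3$ ($K = \left(-1\right) \left(-3\right) = 3$)
$W = - \frac{116}{5}$ ($W = \left(6 - \frac{1}{5}\right) \left(-4\right) = \frac{29}{5} \left(-4\right) = - \frac{116}{5} \approx -23.2$)
$B{\left(q \right)} = - \frac{348}{5}$ ($B{\left(q \right)} = 3 \left(- \frac{116}{5}\right) = - \frac{348}{5}$)
$\frac{1}{B{\left(-242 \right)}} = \frac{1}{- \frac{348}{5}} = - \frac{5}{348}$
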